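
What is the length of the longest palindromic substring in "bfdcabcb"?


Input: "bfdcabcb"
Checking substrings for palindromes:
  [5:8] "bcb" (len 3) => palindrome
Longest palindromic substring: "bcb" with length 3

3


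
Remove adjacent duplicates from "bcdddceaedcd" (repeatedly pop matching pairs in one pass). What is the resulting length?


Input: bcdddceaedcd
Stack-based adjacent duplicate removal:
  Read 'b': push. Stack: b
  Read 'c': push. Stack: bc
  Read 'd': push. Stack: bcd
  Read 'd': matches stack top 'd' => pop. Stack: bc
  Read 'd': push. Stack: bcd
  Read 'c': push. Stack: bcdc
  Read 'e': push. Stack: bcdce
  Read 'a': push. Stack: bcdcea
  Read 'e': push. Stack: bcdceae
  Read 'd': push. Stack: bcdceaed
  Read 'c': push. Stack: bcdceaedc
  Read 'd': push. Stack: bcdceaedcd
Final stack: "bcdceaedcd" (length 10)

10


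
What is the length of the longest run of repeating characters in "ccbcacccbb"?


Input: "ccbcacccbb"
Scanning for longest run:
  Position 1 ('c'): continues run of 'c', length=2
  Position 2 ('b'): new char, reset run to 1
  Position 3 ('c'): new char, reset run to 1
  Position 4 ('a'): new char, reset run to 1
  Position 5 ('c'): new char, reset run to 1
  Position 6 ('c'): continues run of 'c', length=2
  Position 7 ('c'): continues run of 'c', length=3
  Position 8 ('b'): new char, reset run to 1
  Position 9 ('b'): continues run of 'b', length=2
Longest run: 'c' with length 3

3


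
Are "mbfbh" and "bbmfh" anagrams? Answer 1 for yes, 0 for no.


Strings: "mbfbh", "bbmfh"
Sorted first:  bbfhm
Sorted second: bbfhm
Sorted forms match => anagrams

1


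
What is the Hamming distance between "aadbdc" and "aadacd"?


Comparing "aadbdc" and "aadacd" position by position:
  Position 0: 'a' vs 'a' => same
  Position 1: 'a' vs 'a' => same
  Position 2: 'd' vs 'd' => same
  Position 3: 'b' vs 'a' => differ
  Position 4: 'd' vs 'c' => differ
  Position 5: 'c' vs 'd' => differ
Total differences (Hamming distance): 3

3


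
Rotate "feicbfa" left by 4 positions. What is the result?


Input: "feicbfa", rotate left by 4
First 4 characters: "feic"
Remaining characters: "bfa"
Concatenate remaining + first: "bfa" + "feic" = "bfafeic"

bfafeic


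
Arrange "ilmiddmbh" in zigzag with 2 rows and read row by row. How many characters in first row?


Zigzag "ilmiddmbh" into 2 rows:
Placing characters:
  'i' => row 0
  'l' => row 1
  'm' => row 0
  'i' => row 1
  'd' => row 0
  'd' => row 1
  'm' => row 0
  'b' => row 1
  'h' => row 0
Rows:
  Row 0: "imdmh"
  Row 1: "lidb"
First row length: 5

5


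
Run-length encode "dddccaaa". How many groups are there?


Input: dddccaaa
Scanning for consecutive runs:
  Group 1: 'd' x 3 (positions 0-2)
  Group 2: 'c' x 2 (positions 3-4)
  Group 3: 'a' x 3 (positions 5-7)
Total groups: 3

3


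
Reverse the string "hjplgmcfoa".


Input: hjplgmcfoa
Reading characters right to left:
  Position 9: 'a'
  Position 8: 'o'
  Position 7: 'f'
  Position 6: 'c'
  Position 5: 'm'
  Position 4: 'g'
  Position 3: 'l'
  Position 2: 'p'
  Position 1: 'j'
  Position 0: 'h'
Reversed: aofcmglpjh

aofcmglpjh


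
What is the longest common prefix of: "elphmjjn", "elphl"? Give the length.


Words: elphmjjn, elphl
  Position 0: all 'e' => match
  Position 1: all 'l' => match
  Position 2: all 'p' => match
  Position 3: all 'h' => match
  Position 4: ('m', 'l') => mismatch, stop
LCP = "elph" (length 4)

4


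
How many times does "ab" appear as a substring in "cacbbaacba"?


Searching for "ab" in "cacbbaacba"
Scanning each position:
  Position 0: "ca" => no
  Position 1: "ac" => no
  Position 2: "cb" => no
  Position 3: "bb" => no
  Position 4: "ba" => no
  Position 5: "aa" => no
  Position 6: "ac" => no
  Position 7: "cb" => no
  Position 8: "ba" => no
Total occurrences: 0

0


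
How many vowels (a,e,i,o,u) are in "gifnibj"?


Input: gifnibj
Checking each character:
  'g' at position 0: consonant
  'i' at position 1: vowel (running total: 1)
  'f' at position 2: consonant
  'n' at position 3: consonant
  'i' at position 4: vowel (running total: 2)
  'b' at position 5: consonant
  'j' at position 6: consonant
Total vowels: 2

2


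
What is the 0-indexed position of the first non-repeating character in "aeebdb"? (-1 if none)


Input: aeebdb
Character frequencies:
  'a': 1
  'b': 2
  'd': 1
  'e': 2
Scanning left to right for freq == 1:
  Position 0 ('a'): unique! => answer = 0

0


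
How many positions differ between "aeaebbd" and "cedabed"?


Comparing "aeaebbd" and "cedabed" position by position:
  Position 0: 'a' vs 'c' => DIFFER
  Position 1: 'e' vs 'e' => same
  Position 2: 'a' vs 'd' => DIFFER
  Position 3: 'e' vs 'a' => DIFFER
  Position 4: 'b' vs 'b' => same
  Position 5: 'b' vs 'e' => DIFFER
  Position 6: 'd' vs 'd' => same
Positions that differ: 4

4


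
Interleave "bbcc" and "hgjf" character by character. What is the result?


Interleaving "bbcc" and "hgjf":
  Position 0: 'b' from first, 'h' from second => "bh"
  Position 1: 'b' from first, 'g' from second => "bg"
  Position 2: 'c' from first, 'j' from second => "cj"
  Position 3: 'c' from first, 'f' from second => "cf"
Result: bhbgcjcf

bhbgcjcf


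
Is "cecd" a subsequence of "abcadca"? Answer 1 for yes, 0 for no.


Check if "cecd" is a subsequence of "abcadca"
Greedy scan:
  Position 0 ('a'): no match needed
  Position 1 ('b'): no match needed
  Position 2 ('c'): matches sub[0] = 'c'
  Position 3 ('a'): no match needed
  Position 4 ('d'): no match needed
  Position 5 ('c'): no match needed
  Position 6 ('a'): no match needed
Only matched 1/4 characters => not a subsequence

0


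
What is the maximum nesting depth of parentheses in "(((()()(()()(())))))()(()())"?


Input: "(((()()(()()(())))))()(()())"
Tracking depth:
  Position 0 '(': depth becomes 1
  Position 1 '(': depth becomes 2
  Position 2 '(': depth becomes 3
  Position 3 '(': depth becomes 4
  Position 4 ')': depth becomes 3
  Position 5 '(': depth becomes 4
  Position 6 ')': depth becomes 3
  Position 7 '(': depth becomes 4
  Position 8 '(': depth becomes 5
  Position 9 ')': depth becomes 4
  Position 10 '(': depth becomes 5
  Position 11 ')': depth becomes 4
  Position 12 '(': depth becomes 5
  Position 13 '(': depth becomes 6
  Position 14 ')': depth becomes 5
  Position 15 ')': depth becomes 4
  Position 16 ')': depth becomes 3
  Position 17 ')': depth becomes 2
  Position 18 ')': depth becomes 1
  Position 19 ')': depth becomes 0
  Position 20 '(': depth becomes 1
  Position 21 ')': depth becomes 0
  Position 22 '(': depth becomes 1
  Position 23 '(': depth becomes 2
  Position 24 ')': depth becomes 1
  Position 25 '(': depth becomes 2
  Position 26 ')': depth becomes 1
  Position 27 ')': depth becomes 0
Maximum depth reached: 6

6


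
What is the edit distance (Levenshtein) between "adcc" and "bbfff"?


Computing edit distance: "adcc" -> "bbfff"
DP table:
           b    b    f    f    f
      0    1    2    3    4    5
  a   1    1    2    3    4    5
  d   2    2    2    3    4    5
  c   3    3    3    3    4    5
  c   4    4    4    4    4    5
Edit distance = dp[4][5] = 5

5


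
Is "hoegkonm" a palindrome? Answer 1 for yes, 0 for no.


Input: hoegkonm
Reversed: mnokgeoh
  Compare pos 0 ('h') with pos 7 ('m'): MISMATCH
  Compare pos 1 ('o') with pos 6 ('n'): MISMATCH
  Compare pos 2 ('e') with pos 5 ('o'): MISMATCH
  Compare pos 3 ('g') with pos 4 ('k'): MISMATCH
Result: not a palindrome

0


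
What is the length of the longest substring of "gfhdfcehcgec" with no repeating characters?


Input: "gfhdfcehcgec"
Sliding window (track last position of each char):
  Position 0 ('g'): window [0,0] length 1 -- new best
  Position 1 ('f'): window [0,1] length 2 -- new best
  Position 2 ('h'): window [0,2] length 3 -- new best
  Position 3 ('d'): window [0,3] length 4 -- new best
  Position 4 ('f'): repeat (last at 1), move window start to 2
  Position 4 ('f'): window [2,4] length 3
  Position 5 ('c'): window [2,5] length 4
  Position 6 ('e'): window [2,6] length 5 -- new best
  Position 7 ('h'): repeat (last at 2), move window start to 3
  Position 7 ('h'): window [3,7] length 5
  Position 8 ('c'): repeat (last at 5), move window start to 6
  Position 8 ('c'): window [6,8] length 3
  Position 9 ('g'): window [6,9] length 4
  Position 10 ('e'): repeat (last at 6), move window start to 7
  Position 10 ('e'): window [7,10] length 4
  Position 11 ('c'): repeat (last at 8), move window start to 9
  Position 11 ('c'): window [9,11] length 3
Longest substring with no repeats: "hdfce" with length 5

5


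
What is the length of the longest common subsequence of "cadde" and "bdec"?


LCS of "cadde" and "bdec"
DP table:
           b    d    e    c
      0    0    0    0    0
  c   0    0    0    0    1
  a   0    0    0    0    1
  d   0    0    1    1    1
  d   0    0    1    1    1
  e   0    0    1    2    2
LCS length = dp[5][4] = 2

2


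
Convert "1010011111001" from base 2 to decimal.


Input: "1010011111001" in base 2
Positional expansion:
  Digit '1' (value 1) x 2^12 = 4096
  Digit '0' (value 0) x 2^11 = 0
  Digit '1' (value 1) x 2^10 = 1024
  Digit '0' (value 0) x 2^9 = 0
  Digit '0' (value 0) x 2^8 = 0
  Digit '1' (value 1) x 2^7 = 128
  Digit '1' (value 1) x 2^6 = 64
  Digit '1' (value 1) x 2^5 = 32
  Digit '1' (value 1) x 2^4 = 16
  Digit '1' (value 1) x 2^3 = 8
  Digit '0' (value 0) x 2^2 = 0
  Digit '0' (value 0) x 2^1 = 0
  Digit '1' (value 1) x 2^0 = 1
Sum = 5369

5369


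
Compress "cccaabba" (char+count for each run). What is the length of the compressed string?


Input: cccaabba
Runs:
  'c' x 3 => "c3"
  'a' x 2 => "a2"
  'b' x 2 => "b2"
  'a' x 1 => "a1"
Compressed: "c3a2b2a1"
Compressed length: 8

8


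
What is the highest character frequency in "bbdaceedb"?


Input: bbdaceedb
Character counts:
  'a': 1
  'b': 3
  'c': 1
  'd': 2
  'e': 2
Maximum frequency: 3

3


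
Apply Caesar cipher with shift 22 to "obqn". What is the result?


Caesar cipher: shift "obqn" by 22
  'o' (pos 14) + 22 = pos 10 = 'k'
  'b' (pos 1) + 22 = pos 23 = 'x'
  'q' (pos 16) + 22 = pos 12 = 'm'
  'n' (pos 13) + 22 = pos 9 = 'j'
Result: kxmj

kxmj


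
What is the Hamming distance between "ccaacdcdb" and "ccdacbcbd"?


Comparing "ccaacdcdb" and "ccdacbcbd" position by position:
  Position 0: 'c' vs 'c' => same
  Position 1: 'c' vs 'c' => same
  Position 2: 'a' vs 'd' => differ
  Position 3: 'a' vs 'a' => same
  Position 4: 'c' vs 'c' => same
  Position 5: 'd' vs 'b' => differ
  Position 6: 'c' vs 'c' => same
  Position 7: 'd' vs 'b' => differ
  Position 8: 'b' vs 'd' => differ
Total differences (Hamming distance): 4

4


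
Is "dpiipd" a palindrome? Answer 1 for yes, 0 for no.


Input: dpiipd
Reversed: dpiipd
  Compare pos 0 ('d') with pos 5 ('d'): match
  Compare pos 1 ('p') with pos 4 ('p'): match
  Compare pos 2 ('i') with pos 3 ('i'): match
Result: palindrome

1


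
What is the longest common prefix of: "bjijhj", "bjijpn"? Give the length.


Words: bjijhj, bjijpn
  Position 0: all 'b' => match
  Position 1: all 'j' => match
  Position 2: all 'i' => match
  Position 3: all 'j' => match
  Position 4: ('h', 'p') => mismatch, stop
LCP = "bjij" (length 4)

4


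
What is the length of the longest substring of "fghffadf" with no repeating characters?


Input: "fghffadf"
Sliding window (track last position of each char):
  Position 0 ('f'): window [0,0] length 1 -- new best
  Position 1 ('g'): window [0,1] length 2 -- new best
  Position 2 ('h'): window [0,2] length 3 -- new best
  Position 3 ('f'): repeat (last at 0), move window start to 1
  Position 3 ('f'): window [1,3] length 3
  Position 4 ('f'): repeat (last at 3), move window start to 4
  Position 4 ('f'): window [4,4] length 1
  Position 5 ('a'): window [4,5] length 2
  Position 6 ('d'): window [4,6] length 3
  Position 7 ('f'): repeat (last at 4), move window start to 5
  Position 7 ('f'): window [5,7] length 3
Longest substring with no repeats: "fgh" with length 3

3


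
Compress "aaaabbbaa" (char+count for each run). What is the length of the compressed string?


Input: aaaabbbaa
Runs:
  'a' x 4 => "a4"
  'b' x 3 => "b3"
  'a' x 2 => "a2"
Compressed: "a4b3a2"
Compressed length: 6

6


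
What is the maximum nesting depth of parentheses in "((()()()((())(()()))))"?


Input: "((()()()((())(()()))))"
Tracking depth:
  Position 0 '(': depth becomes 1
  Position 1 '(': depth becomes 2
  Position 2 '(': depth becomes 3
  Position 3 ')': depth becomes 2
  Position 4 '(': depth becomes 3
  Position 5 ')': depth becomes 2
  Position 6 '(': depth becomes 3
  Position 7 ')': depth becomes 2
  Position 8 '(': depth becomes 3
  Position 9 '(': depth becomes 4
  Position 10 '(': depth becomes 5
  Position 11 ')': depth becomes 4
  Position 12 ')': depth becomes 3
  Position 13 '(': depth becomes 4
  Position 14 '(': depth becomes 5
  Position 15 ')': depth becomes 4
  Position 16 '(': depth becomes 5
  Position 17 ')': depth becomes 4
  Position 18 ')': depth becomes 3
  Position 19 ')': depth becomes 2
  Position 20 ')': depth becomes 1
  Position 21 ')': depth becomes 0
Maximum depth reached: 5

5


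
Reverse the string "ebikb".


Input: ebikb
Reading characters right to left:
  Position 4: 'b'
  Position 3: 'k'
  Position 2: 'i'
  Position 1: 'b'
  Position 0: 'e'
Reversed: bkibe

bkibe


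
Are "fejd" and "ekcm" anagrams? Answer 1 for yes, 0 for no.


Strings: "fejd", "ekcm"
Sorted first:  defj
Sorted second: cekm
Differ at position 0: 'd' vs 'c' => not anagrams

0


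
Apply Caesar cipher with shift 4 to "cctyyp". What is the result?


Caesar cipher: shift "cctyyp" by 4
  'c' (pos 2) + 4 = pos 6 = 'g'
  'c' (pos 2) + 4 = pos 6 = 'g'
  't' (pos 19) + 4 = pos 23 = 'x'
  'y' (pos 24) + 4 = pos 2 = 'c'
  'y' (pos 24) + 4 = pos 2 = 'c'
  'p' (pos 15) + 4 = pos 19 = 't'
Result: ggxcct

ggxcct


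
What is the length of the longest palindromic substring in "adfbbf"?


Input: "adfbbf"
Checking substrings for palindromes:
  [2:6] "fbbf" (len 4) => palindrome
  [3:5] "bb" (len 2) => palindrome
Longest palindromic substring: "fbbf" with length 4

4


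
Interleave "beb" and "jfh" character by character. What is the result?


Interleaving "beb" and "jfh":
  Position 0: 'b' from first, 'j' from second => "bj"
  Position 1: 'e' from first, 'f' from second => "ef"
  Position 2: 'b' from first, 'h' from second => "bh"
Result: bjefbh

bjefbh


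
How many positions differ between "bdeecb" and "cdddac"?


Comparing "bdeecb" and "cdddac" position by position:
  Position 0: 'b' vs 'c' => DIFFER
  Position 1: 'd' vs 'd' => same
  Position 2: 'e' vs 'd' => DIFFER
  Position 3: 'e' vs 'd' => DIFFER
  Position 4: 'c' vs 'a' => DIFFER
  Position 5: 'b' vs 'c' => DIFFER
Positions that differ: 5

5


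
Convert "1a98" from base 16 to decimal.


Input: "1a98" in base 16
Positional expansion:
  Digit '1' (value 1) x 16^3 = 4096
  Digit 'a' (value 10) x 16^2 = 2560
  Digit '9' (value 9) x 16^1 = 144
  Digit '8' (value 8) x 16^0 = 8
Sum = 6808

6808


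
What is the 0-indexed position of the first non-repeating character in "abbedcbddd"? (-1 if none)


Input: abbedcbddd
Character frequencies:
  'a': 1
  'b': 3
  'c': 1
  'd': 4
  'e': 1
Scanning left to right for freq == 1:
  Position 0 ('a'): unique! => answer = 0

0


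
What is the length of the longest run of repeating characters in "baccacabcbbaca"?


Input: "baccacabcbbaca"
Scanning for longest run:
  Position 1 ('a'): new char, reset run to 1
  Position 2 ('c'): new char, reset run to 1
  Position 3 ('c'): continues run of 'c', length=2
  Position 4 ('a'): new char, reset run to 1
  Position 5 ('c'): new char, reset run to 1
  Position 6 ('a'): new char, reset run to 1
  Position 7 ('b'): new char, reset run to 1
  Position 8 ('c'): new char, reset run to 1
  Position 9 ('b'): new char, reset run to 1
  Position 10 ('b'): continues run of 'b', length=2
  Position 11 ('a'): new char, reset run to 1
  Position 12 ('c'): new char, reset run to 1
  Position 13 ('a'): new char, reset run to 1
Longest run: 'c' with length 2

2


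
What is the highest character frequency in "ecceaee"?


Input: ecceaee
Character counts:
  'a': 1
  'c': 2
  'e': 4
Maximum frequency: 4

4


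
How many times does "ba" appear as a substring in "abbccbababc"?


Searching for "ba" in "abbccbababc"
Scanning each position:
  Position 0: "ab" => no
  Position 1: "bb" => no
  Position 2: "bc" => no
  Position 3: "cc" => no
  Position 4: "cb" => no
  Position 5: "ba" => MATCH
  Position 6: "ab" => no
  Position 7: "ba" => MATCH
  Position 8: "ab" => no
  Position 9: "bc" => no
Total occurrences: 2

2


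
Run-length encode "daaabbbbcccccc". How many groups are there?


Input: daaabbbbcccccc
Scanning for consecutive runs:
  Group 1: 'd' x 1 (positions 0-0)
  Group 2: 'a' x 3 (positions 1-3)
  Group 3: 'b' x 4 (positions 4-7)
  Group 4: 'c' x 6 (positions 8-13)
Total groups: 4

4


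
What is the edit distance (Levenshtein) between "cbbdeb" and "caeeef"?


Computing edit distance: "cbbdeb" -> "caeeef"
DP table:
           c    a    e    e    e    f
      0    1    2    3    4    5    6
  c   1    0    1    2    3    4    5
  b   2    1    1    2    3    4    5
  b   3    2    2    2    3    4    5
  d   4    3    3    3    3    4    5
  e   5    4    4    3    3    3    4
  b   6    5    5    4    4    4    4
Edit distance = dp[6][6] = 4

4


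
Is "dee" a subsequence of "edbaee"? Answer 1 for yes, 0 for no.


Check if "dee" is a subsequence of "edbaee"
Greedy scan:
  Position 0 ('e'): no match needed
  Position 1 ('d'): matches sub[0] = 'd'
  Position 2 ('b'): no match needed
  Position 3 ('a'): no match needed
  Position 4 ('e'): matches sub[1] = 'e'
  Position 5 ('e'): matches sub[2] = 'e'
All 3 characters matched => is a subsequence

1


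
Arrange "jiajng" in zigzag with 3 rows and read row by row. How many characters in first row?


Zigzag "jiajng" into 3 rows:
Placing characters:
  'j' => row 0
  'i' => row 1
  'a' => row 2
  'j' => row 1
  'n' => row 0
  'g' => row 1
Rows:
  Row 0: "jn"
  Row 1: "ijg"
  Row 2: "a"
First row length: 2

2


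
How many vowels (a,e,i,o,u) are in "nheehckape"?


Input: nheehckape
Checking each character:
  'n' at position 0: consonant
  'h' at position 1: consonant
  'e' at position 2: vowel (running total: 1)
  'e' at position 3: vowel (running total: 2)
  'h' at position 4: consonant
  'c' at position 5: consonant
  'k' at position 6: consonant
  'a' at position 7: vowel (running total: 3)
  'p' at position 8: consonant
  'e' at position 9: vowel (running total: 4)
Total vowels: 4

4


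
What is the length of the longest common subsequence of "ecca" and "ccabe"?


LCS of "ecca" and "ccabe"
DP table:
           c    c    a    b    e
      0    0    0    0    0    0
  e   0    0    0    0    0    1
  c   0    1    1    1    1    1
  c   0    1    2    2    2    2
  a   0    1    2    3    3    3
LCS length = dp[4][5] = 3

3


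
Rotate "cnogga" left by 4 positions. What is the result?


Input: "cnogga", rotate left by 4
First 4 characters: "cnog"
Remaining characters: "ga"
Concatenate remaining + first: "ga" + "cnog" = "gacnog"

gacnog


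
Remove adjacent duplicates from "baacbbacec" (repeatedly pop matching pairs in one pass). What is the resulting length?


Input: baacbbacec
Stack-based adjacent duplicate removal:
  Read 'b': push. Stack: b
  Read 'a': push. Stack: ba
  Read 'a': matches stack top 'a' => pop. Stack: b
  Read 'c': push. Stack: bc
  Read 'b': push. Stack: bcb
  Read 'b': matches stack top 'b' => pop. Stack: bc
  Read 'a': push. Stack: bca
  Read 'c': push. Stack: bcac
  Read 'e': push. Stack: bcace
  Read 'c': push. Stack: bcacec
Final stack: "bcacec" (length 6)

6


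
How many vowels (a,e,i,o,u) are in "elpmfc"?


Input: elpmfc
Checking each character:
  'e' at position 0: vowel (running total: 1)
  'l' at position 1: consonant
  'p' at position 2: consonant
  'm' at position 3: consonant
  'f' at position 4: consonant
  'c' at position 5: consonant
Total vowels: 1

1


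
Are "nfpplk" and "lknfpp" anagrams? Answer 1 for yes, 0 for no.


Strings: "nfpplk", "lknfpp"
Sorted first:  fklnpp
Sorted second: fklnpp
Sorted forms match => anagrams

1


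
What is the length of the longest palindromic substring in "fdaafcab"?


Input: "fdaafcab"
Checking substrings for palindromes:
  [2:4] "aa" (len 2) => palindrome
Longest palindromic substring: "aa" with length 2

2


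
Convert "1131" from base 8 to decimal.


Input: "1131" in base 8
Positional expansion:
  Digit '1' (value 1) x 8^3 = 512
  Digit '1' (value 1) x 8^2 = 64
  Digit '3' (value 3) x 8^1 = 24
  Digit '1' (value 1) x 8^0 = 1
Sum = 601

601


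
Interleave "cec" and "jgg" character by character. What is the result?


Interleaving "cec" and "jgg":
  Position 0: 'c' from first, 'j' from second => "cj"
  Position 1: 'e' from first, 'g' from second => "eg"
  Position 2: 'c' from first, 'g' from second => "cg"
Result: cjegcg

cjegcg


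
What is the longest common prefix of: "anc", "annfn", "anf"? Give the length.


Words: anc, annfn, anf
  Position 0: all 'a' => match
  Position 1: all 'n' => match
  Position 2: ('c', 'n', 'f') => mismatch, stop
LCP = "an" (length 2)

2


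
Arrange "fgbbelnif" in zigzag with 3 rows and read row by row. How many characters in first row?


Zigzag "fgbbelnif" into 3 rows:
Placing characters:
  'f' => row 0
  'g' => row 1
  'b' => row 2
  'b' => row 1
  'e' => row 0
  'l' => row 1
  'n' => row 2
  'i' => row 1
  'f' => row 0
Rows:
  Row 0: "fef"
  Row 1: "gbli"
  Row 2: "bn"
First row length: 3

3


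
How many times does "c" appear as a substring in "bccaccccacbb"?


Searching for "c" in "bccaccccacbb"
Scanning each position:
  Position 0: "b" => no
  Position 1: "c" => MATCH
  Position 2: "c" => MATCH
  Position 3: "a" => no
  Position 4: "c" => MATCH
  Position 5: "c" => MATCH
  Position 6: "c" => MATCH
  Position 7: "c" => MATCH
  Position 8: "a" => no
  Position 9: "c" => MATCH
  Position 10: "b" => no
  Position 11: "b" => no
Total occurrences: 7

7


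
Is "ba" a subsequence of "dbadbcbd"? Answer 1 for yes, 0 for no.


Check if "ba" is a subsequence of "dbadbcbd"
Greedy scan:
  Position 0 ('d'): no match needed
  Position 1 ('b'): matches sub[0] = 'b'
  Position 2 ('a'): matches sub[1] = 'a'
  Position 3 ('d'): no match needed
  Position 4 ('b'): no match needed
  Position 5 ('c'): no match needed
  Position 6 ('b'): no match needed
  Position 7 ('d'): no match needed
All 2 characters matched => is a subsequence

1


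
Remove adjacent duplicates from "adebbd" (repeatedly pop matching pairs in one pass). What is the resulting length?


Input: adebbd
Stack-based adjacent duplicate removal:
  Read 'a': push. Stack: a
  Read 'd': push. Stack: ad
  Read 'e': push. Stack: ade
  Read 'b': push. Stack: adeb
  Read 'b': matches stack top 'b' => pop. Stack: ade
  Read 'd': push. Stack: aded
Final stack: "aded" (length 4)

4


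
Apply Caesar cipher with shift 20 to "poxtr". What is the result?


Caesar cipher: shift "poxtr" by 20
  'p' (pos 15) + 20 = pos 9 = 'j'
  'o' (pos 14) + 20 = pos 8 = 'i'
  'x' (pos 23) + 20 = pos 17 = 'r'
  't' (pos 19) + 20 = pos 13 = 'n'
  'r' (pos 17) + 20 = pos 11 = 'l'
Result: jirnl

jirnl


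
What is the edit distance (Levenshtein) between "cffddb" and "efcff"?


Computing edit distance: "cffddb" -> "efcff"
DP table:
           e    f    c    f    f
      0    1    2    3    4    5
  c   1    1    2    2    3    4
  f   2    2    1    2    2    3
  f   3    3    2    2    2    2
  d   4    4    3    3    3    3
  d   5    5    4    4    4    4
  b   6    6    5    5    5    5
Edit distance = dp[6][5] = 5

5


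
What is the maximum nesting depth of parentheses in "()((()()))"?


Input: "()((()()))"
Tracking depth:
  Position 0 '(': depth becomes 1
  Position 1 ')': depth becomes 0
  Position 2 '(': depth becomes 1
  Position 3 '(': depth becomes 2
  Position 4 '(': depth becomes 3
  Position 5 ')': depth becomes 2
  Position 6 '(': depth becomes 3
  Position 7 ')': depth becomes 2
  Position 8 ')': depth becomes 1
  Position 9 ')': depth becomes 0
Maximum depth reached: 3

3


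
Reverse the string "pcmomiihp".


Input: pcmomiihp
Reading characters right to left:
  Position 8: 'p'
  Position 7: 'h'
  Position 6: 'i'
  Position 5: 'i'
  Position 4: 'm'
  Position 3: 'o'
  Position 2: 'm'
  Position 1: 'c'
  Position 0: 'p'
Reversed: phiimomcp

phiimomcp


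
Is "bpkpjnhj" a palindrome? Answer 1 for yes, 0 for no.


Input: bpkpjnhj
Reversed: jhnjpkpb
  Compare pos 0 ('b') with pos 7 ('j'): MISMATCH
  Compare pos 1 ('p') with pos 6 ('h'): MISMATCH
  Compare pos 2 ('k') with pos 5 ('n'): MISMATCH
  Compare pos 3 ('p') with pos 4 ('j'): MISMATCH
Result: not a palindrome

0


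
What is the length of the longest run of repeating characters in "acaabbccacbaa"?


Input: "acaabbccacbaa"
Scanning for longest run:
  Position 1 ('c'): new char, reset run to 1
  Position 2 ('a'): new char, reset run to 1
  Position 3 ('a'): continues run of 'a', length=2
  Position 4 ('b'): new char, reset run to 1
  Position 5 ('b'): continues run of 'b', length=2
  Position 6 ('c'): new char, reset run to 1
  Position 7 ('c'): continues run of 'c', length=2
  Position 8 ('a'): new char, reset run to 1
  Position 9 ('c'): new char, reset run to 1
  Position 10 ('b'): new char, reset run to 1
  Position 11 ('a'): new char, reset run to 1
  Position 12 ('a'): continues run of 'a', length=2
Longest run: 'a' with length 2

2


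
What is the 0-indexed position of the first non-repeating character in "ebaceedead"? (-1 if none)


Input: ebaceedead
Character frequencies:
  'a': 2
  'b': 1
  'c': 1
  'd': 2
  'e': 4
Scanning left to right for freq == 1:
  Position 0 ('e'): freq=4, skip
  Position 1 ('b'): unique! => answer = 1

1


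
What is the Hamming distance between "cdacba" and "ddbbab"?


Comparing "cdacba" and "ddbbab" position by position:
  Position 0: 'c' vs 'd' => differ
  Position 1: 'd' vs 'd' => same
  Position 2: 'a' vs 'b' => differ
  Position 3: 'c' vs 'b' => differ
  Position 4: 'b' vs 'a' => differ
  Position 5: 'a' vs 'b' => differ
Total differences (Hamming distance): 5

5


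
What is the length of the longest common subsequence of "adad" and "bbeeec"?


LCS of "adad" and "bbeeec"
DP table:
           b    b    e    e    e    c
      0    0    0    0    0    0    0
  a   0    0    0    0    0    0    0
  d   0    0    0    0    0    0    0
  a   0    0    0    0    0    0    0
  d   0    0    0    0    0    0    0
LCS length = dp[4][6] = 0

0


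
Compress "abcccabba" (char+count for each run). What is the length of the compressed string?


Input: abcccabba
Runs:
  'a' x 1 => "a1"
  'b' x 1 => "b1"
  'c' x 3 => "c3"
  'a' x 1 => "a1"
  'b' x 2 => "b2"
  'a' x 1 => "a1"
Compressed: "a1b1c3a1b2a1"
Compressed length: 12

12


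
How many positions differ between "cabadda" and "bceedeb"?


Comparing "cabadda" and "bceedeb" position by position:
  Position 0: 'c' vs 'b' => DIFFER
  Position 1: 'a' vs 'c' => DIFFER
  Position 2: 'b' vs 'e' => DIFFER
  Position 3: 'a' vs 'e' => DIFFER
  Position 4: 'd' vs 'd' => same
  Position 5: 'd' vs 'e' => DIFFER
  Position 6: 'a' vs 'b' => DIFFER
Positions that differ: 6

6


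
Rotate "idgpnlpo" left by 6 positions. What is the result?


Input: "idgpnlpo", rotate left by 6
First 6 characters: "idgpnl"
Remaining characters: "po"
Concatenate remaining + first: "po" + "idgpnl" = "poidgpnl"

poidgpnl


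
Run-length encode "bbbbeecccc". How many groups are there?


Input: bbbbeecccc
Scanning for consecutive runs:
  Group 1: 'b' x 4 (positions 0-3)
  Group 2: 'e' x 2 (positions 4-5)
  Group 3: 'c' x 4 (positions 6-9)
Total groups: 3

3


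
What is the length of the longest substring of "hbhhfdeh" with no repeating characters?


Input: "hbhhfdeh"
Sliding window (track last position of each char):
  Position 0 ('h'): window [0,0] length 1 -- new best
  Position 1 ('b'): window [0,1] length 2 -- new best
  Position 2 ('h'): repeat (last at 0), move window start to 1
  Position 2 ('h'): window [1,2] length 2
  Position 3 ('h'): repeat (last at 2), move window start to 3
  Position 3 ('h'): window [3,3] length 1
  Position 4 ('f'): window [3,4] length 2
  Position 5 ('d'): window [3,5] length 3 -- new best
  Position 6 ('e'): window [3,6] length 4 -- new best
  Position 7 ('h'): repeat (last at 3), move window start to 4
  Position 7 ('h'): window [4,7] length 4
Longest substring with no repeats: "hfde" with length 4

4


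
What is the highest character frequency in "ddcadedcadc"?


Input: ddcadedcadc
Character counts:
  'a': 2
  'c': 3
  'd': 5
  'e': 1
Maximum frequency: 5

5


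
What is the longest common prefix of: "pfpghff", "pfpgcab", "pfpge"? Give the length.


Words: pfpghff, pfpgcab, pfpge
  Position 0: all 'p' => match
  Position 1: all 'f' => match
  Position 2: all 'p' => match
  Position 3: all 'g' => match
  Position 4: ('h', 'c', 'e') => mismatch, stop
LCP = "pfpg" (length 4)

4


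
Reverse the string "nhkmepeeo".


Input: nhkmepeeo
Reading characters right to left:
  Position 8: 'o'
  Position 7: 'e'
  Position 6: 'e'
  Position 5: 'p'
  Position 4: 'e'
  Position 3: 'm'
  Position 2: 'k'
  Position 1: 'h'
  Position 0: 'n'
Reversed: oeepemkhn

oeepemkhn


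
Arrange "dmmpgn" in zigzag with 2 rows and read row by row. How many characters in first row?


Zigzag "dmmpgn" into 2 rows:
Placing characters:
  'd' => row 0
  'm' => row 1
  'm' => row 0
  'p' => row 1
  'g' => row 0
  'n' => row 1
Rows:
  Row 0: "dmg"
  Row 1: "mpn"
First row length: 3

3


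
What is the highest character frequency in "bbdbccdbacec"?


Input: bbdbccdbacec
Character counts:
  'a': 1
  'b': 4
  'c': 4
  'd': 2
  'e': 1
Maximum frequency: 4

4


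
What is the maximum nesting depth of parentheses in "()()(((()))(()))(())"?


Input: "()()(((()))(()))(())"
Tracking depth:
  Position 0 '(': depth becomes 1
  Position 1 ')': depth becomes 0
  Position 2 '(': depth becomes 1
  Position 3 ')': depth becomes 0
  Position 4 '(': depth becomes 1
  Position 5 '(': depth becomes 2
  Position 6 '(': depth becomes 3
  Position 7 '(': depth becomes 4
  Position 8 ')': depth becomes 3
  Position 9 ')': depth becomes 2
  Position 10 ')': depth becomes 1
  Position 11 '(': depth becomes 2
  Position 12 '(': depth becomes 3
  Position 13 ')': depth becomes 2
  Position 14 ')': depth becomes 1
  Position 15 ')': depth becomes 0
  Position 16 '(': depth becomes 1
  Position 17 '(': depth becomes 2
  Position 18 ')': depth becomes 1
  Position 19 ')': depth becomes 0
Maximum depth reached: 4

4


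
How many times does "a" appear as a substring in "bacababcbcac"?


Searching for "a" in "bacababcbcac"
Scanning each position:
  Position 0: "b" => no
  Position 1: "a" => MATCH
  Position 2: "c" => no
  Position 3: "a" => MATCH
  Position 4: "b" => no
  Position 5: "a" => MATCH
  Position 6: "b" => no
  Position 7: "c" => no
  Position 8: "b" => no
  Position 9: "c" => no
  Position 10: "a" => MATCH
  Position 11: "c" => no
Total occurrences: 4

4


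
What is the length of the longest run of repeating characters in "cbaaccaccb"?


Input: "cbaaccaccb"
Scanning for longest run:
  Position 1 ('b'): new char, reset run to 1
  Position 2 ('a'): new char, reset run to 1
  Position 3 ('a'): continues run of 'a', length=2
  Position 4 ('c'): new char, reset run to 1
  Position 5 ('c'): continues run of 'c', length=2
  Position 6 ('a'): new char, reset run to 1
  Position 7 ('c'): new char, reset run to 1
  Position 8 ('c'): continues run of 'c', length=2
  Position 9 ('b'): new char, reset run to 1
Longest run: 'a' with length 2

2


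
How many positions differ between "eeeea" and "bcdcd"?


Comparing "eeeea" and "bcdcd" position by position:
  Position 0: 'e' vs 'b' => DIFFER
  Position 1: 'e' vs 'c' => DIFFER
  Position 2: 'e' vs 'd' => DIFFER
  Position 3: 'e' vs 'c' => DIFFER
  Position 4: 'a' vs 'd' => DIFFER
Positions that differ: 5

5


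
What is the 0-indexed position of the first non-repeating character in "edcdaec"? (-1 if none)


Input: edcdaec
Character frequencies:
  'a': 1
  'c': 2
  'd': 2
  'e': 2
Scanning left to right for freq == 1:
  Position 0 ('e'): freq=2, skip
  Position 1 ('d'): freq=2, skip
  Position 2 ('c'): freq=2, skip
  Position 3 ('d'): freq=2, skip
  Position 4 ('a'): unique! => answer = 4

4


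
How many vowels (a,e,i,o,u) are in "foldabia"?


Input: foldabia
Checking each character:
  'f' at position 0: consonant
  'o' at position 1: vowel (running total: 1)
  'l' at position 2: consonant
  'd' at position 3: consonant
  'a' at position 4: vowel (running total: 2)
  'b' at position 5: consonant
  'i' at position 6: vowel (running total: 3)
  'a' at position 7: vowel (running total: 4)
Total vowels: 4

4


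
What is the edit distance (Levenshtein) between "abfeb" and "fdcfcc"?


Computing edit distance: "abfeb" -> "fdcfcc"
DP table:
           f    d    c    f    c    c
      0    1    2    3    4    5    6
  a   1    1    2    3    4    5    6
  b   2    2    2    3    4    5    6
  f   3    2    3    3    3    4    5
  e   4    3    3    4    4    4    5
  b   5    4    4    4    5    5    5
Edit distance = dp[5][6] = 5

5


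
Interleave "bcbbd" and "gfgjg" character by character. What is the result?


Interleaving "bcbbd" and "gfgjg":
  Position 0: 'b' from first, 'g' from second => "bg"
  Position 1: 'c' from first, 'f' from second => "cf"
  Position 2: 'b' from first, 'g' from second => "bg"
  Position 3: 'b' from first, 'j' from second => "bj"
  Position 4: 'd' from first, 'g' from second => "dg"
Result: bgcfbgbjdg

bgcfbgbjdg


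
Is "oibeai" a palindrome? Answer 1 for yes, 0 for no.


Input: oibeai
Reversed: iaebio
  Compare pos 0 ('o') with pos 5 ('i'): MISMATCH
  Compare pos 1 ('i') with pos 4 ('a'): MISMATCH
  Compare pos 2 ('b') with pos 3 ('e'): MISMATCH
Result: not a palindrome

0


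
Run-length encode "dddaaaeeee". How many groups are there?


Input: dddaaaeeee
Scanning for consecutive runs:
  Group 1: 'd' x 3 (positions 0-2)
  Group 2: 'a' x 3 (positions 3-5)
  Group 3: 'e' x 4 (positions 6-9)
Total groups: 3

3


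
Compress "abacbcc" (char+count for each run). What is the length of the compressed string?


Input: abacbcc
Runs:
  'a' x 1 => "a1"
  'b' x 1 => "b1"
  'a' x 1 => "a1"
  'c' x 1 => "c1"
  'b' x 1 => "b1"
  'c' x 2 => "c2"
Compressed: "a1b1a1c1b1c2"
Compressed length: 12

12


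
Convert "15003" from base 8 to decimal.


Input: "15003" in base 8
Positional expansion:
  Digit '1' (value 1) x 8^4 = 4096
  Digit '5' (value 5) x 8^3 = 2560
  Digit '0' (value 0) x 8^2 = 0
  Digit '0' (value 0) x 8^1 = 0
  Digit '3' (value 3) x 8^0 = 3
Sum = 6659

6659


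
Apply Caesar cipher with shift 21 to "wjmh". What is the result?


Caesar cipher: shift "wjmh" by 21
  'w' (pos 22) + 21 = pos 17 = 'r'
  'j' (pos 9) + 21 = pos 4 = 'e'
  'm' (pos 12) + 21 = pos 7 = 'h'
  'h' (pos 7) + 21 = pos 2 = 'c'
Result: rehc

rehc


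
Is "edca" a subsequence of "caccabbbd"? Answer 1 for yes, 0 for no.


Check if "edca" is a subsequence of "caccabbbd"
Greedy scan:
  Position 0 ('c'): no match needed
  Position 1 ('a'): no match needed
  Position 2 ('c'): no match needed
  Position 3 ('c'): no match needed
  Position 4 ('a'): no match needed
  Position 5 ('b'): no match needed
  Position 6 ('b'): no match needed
  Position 7 ('b'): no match needed
  Position 8 ('d'): no match needed
Only matched 0/4 characters => not a subsequence

0


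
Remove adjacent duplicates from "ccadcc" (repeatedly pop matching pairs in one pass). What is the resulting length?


Input: ccadcc
Stack-based adjacent duplicate removal:
  Read 'c': push. Stack: c
  Read 'c': matches stack top 'c' => pop. Stack: (empty)
  Read 'a': push. Stack: a
  Read 'd': push. Stack: ad
  Read 'c': push. Stack: adc
  Read 'c': matches stack top 'c' => pop. Stack: ad
Final stack: "ad" (length 2)

2


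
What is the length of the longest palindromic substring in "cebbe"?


Input: "cebbe"
Checking substrings for palindromes:
  [1:5] "ebbe" (len 4) => palindrome
  [2:4] "bb" (len 2) => palindrome
Longest palindromic substring: "ebbe" with length 4

4


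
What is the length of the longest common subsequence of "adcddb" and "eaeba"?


LCS of "adcddb" and "eaeba"
DP table:
           e    a    e    b    a
      0    0    0    0    0    0
  a   0    0    1    1    1    1
  d   0    0    1    1    1    1
  c   0    0    1    1    1    1
  d   0    0    1    1    1    1
  d   0    0    1    1    1    1
  b   0    0    1    1    2    2
LCS length = dp[6][5] = 2

2


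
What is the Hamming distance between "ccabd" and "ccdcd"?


Comparing "ccabd" and "ccdcd" position by position:
  Position 0: 'c' vs 'c' => same
  Position 1: 'c' vs 'c' => same
  Position 2: 'a' vs 'd' => differ
  Position 3: 'b' vs 'c' => differ
  Position 4: 'd' vs 'd' => same
Total differences (Hamming distance): 2

2


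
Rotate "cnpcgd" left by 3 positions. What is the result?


Input: "cnpcgd", rotate left by 3
First 3 characters: "cnp"
Remaining characters: "cgd"
Concatenate remaining + first: "cgd" + "cnp" = "cgdcnp"

cgdcnp


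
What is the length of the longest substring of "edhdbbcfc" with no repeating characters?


Input: "edhdbbcfc"
Sliding window (track last position of each char):
  Position 0 ('e'): window [0,0] length 1 -- new best
  Position 1 ('d'): window [0,1] length 2 -- new best
  Position 2 ('h'): window [0,2] length 3 -- new best
  Position 3 ('d'): repeat (last at 1), move window start to 2
  Position 3 ('d'): window [2,3] length 2
  Position 4 ('b'): window [2,4] length 3
  Position 5 ('b'): repeat (last at 4), move window start to 5
  Position 5 ('b'): window [5,5] length 1
  Position 6 ('c'): window [5,6] length 2
  Position 7 ('f'): window [5,7] length 3
  Position 8 ('c'): repeat (last at 6), move window start to 7
  Position 8 ('c'): window [7,8] length 2
Longest substring with no repeats: "edh" with length 3

3


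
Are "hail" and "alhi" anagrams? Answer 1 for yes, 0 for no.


Strings: "hail", "alhi"
Sorted first:  ahil
Sorted second: ahil
Sorted forms match => anagrams

1


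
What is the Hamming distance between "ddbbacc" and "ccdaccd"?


Comparing "ddbbacc" and "ccdaccd" position by position:
  Position 0: 'd' vs 'c' => differ
  Position 1: 'd' vs 'c' => differ
  Position 2: 'b' vs 'd' => differ
  Position 3: 'b' vs 'a' => differ
  Position 4: 'a' vs 'c' => differ
  Position 5: 'c' vs 'c' => same
  Position 6: 'c' vs 'd' => differ
Total differences (Hamming distance): 6

6


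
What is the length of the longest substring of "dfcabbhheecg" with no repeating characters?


Input: "dfcabbhheecg"
Sliding window (track last position of each char):
  Position 0 ('d'): window [0,0] length 1 -- new best
  Position 1 ('f'): window [0,1] length 2 -- new best
  Position 2 ('c'): window [0,2] length 3 -- new best
  Position 3 ('a'): window [0,3] length 4 -- new best
  Position 4 ('b'): window [0,4] length 5 -- new best
  Position 5 ('b'): repeat (last at 4), move window start to 5
  Position 5 ('b'): window [5,5] length 1
  Position 6 ('h'): window [5,6] length 2
  Position 7 ('h'): repeat (last at 6), move window start to 7
  Position 7 ('h'): window [7,7] length 1
  Position 8 ('e'): window [7,8] length 2
  Position 9 ('e'): repeat (last at 8), move window start to 9
  Position 9 ('e'): window [9,9] length 1
  Position 10 ('c'): window [9,10] length 2
  Position 11 ('g'): window [9,11] length 3
Longest substring with no repeats: "dfcab" with length 5

5


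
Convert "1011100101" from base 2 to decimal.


Input: "1011100101" in base 2
Positional expansion:
  Digit '1' (value 1) x 2^9 = 512
  Digit '0' (value 0) x 2^8 = 0
  Digit '1' (value 1) x 2^7 = 128
  Digit '1' (value 1) x 2^6 = 64
  Digit '1' (value 1) x 2^5 = 32
  Digit '0' (value 0) x 2^4 = 0
  Digit '0' (value 0) x 2^3 = 0
  Digit '1' (value 1) x 2^2 = 4
  Digit '0' (value 0) x 2^1 = 0
  Digit '1' (value 1) x 2^0 = 1
Sum = 741

741
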